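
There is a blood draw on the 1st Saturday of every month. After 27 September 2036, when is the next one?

September 2036 starts on a Monday, so its 1st Saturday is 6 September 2036 (5 days in).
That is not after 27 September 2036, so look at October 2036.
October 2036 starts on a Wednesday, so its 1st Saturday is 4 October 2036 (3 days in).

4 October 2036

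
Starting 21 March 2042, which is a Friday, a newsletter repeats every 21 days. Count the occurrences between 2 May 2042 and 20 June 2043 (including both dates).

20

Occurrences land 21·i days after 21 March 2042 for i = 0, 1, 2, …
2 May 2042 is 42 days after the start; 42 ÷ 21 = 2 remainder 0. First occurrence in the window: #3 on 2 May 2042 (2×21 = 42 days in).
20 June 2043 is 456 days after the start; 456 ÷ 21 = 21 remainder 15. Last occurrence in the window: #22 on 5 June 2043.
Occurrences #3 through #22: 20 in total.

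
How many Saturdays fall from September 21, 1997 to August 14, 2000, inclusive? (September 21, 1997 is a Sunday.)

September 21, 1997 is a Sunday; the first Saturday on or after it is September 27, 1997 (6 days later).
From September 27, 1997 to August 14, 2000: 95 + 365 + 365 + 227 = 1052 days (rest of 1997, 1998, 1999, to August 14, 2000 in 2000).
1052 ÷ 7 = 150 full weeks with remainder 2, so 150 more Saturdays after the first → 151.

151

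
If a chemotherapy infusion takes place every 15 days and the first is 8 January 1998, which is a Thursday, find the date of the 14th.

The 14th occurrence is 13 intervals after the first: 13 × 15 = 195 days after 8 January 1998.
January has 31 days — 23 days to the end of January leaves 172.
February has 28 days (144 left).
March has 31 days (113 left).
April has 30 days (83 left).
May has 31 days (52 left).
June has 30 days (22 left).
22 days into July → 22 July 1998.

22 July 1998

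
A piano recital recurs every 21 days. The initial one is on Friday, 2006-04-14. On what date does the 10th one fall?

2006-10-20

The 10th occurrence is 9 intervals after the first: 9 × 21 = 189 days after 2006-04-14.
April has 30 days — 16 days to the end of April leaves 173.
May has 31 days (142 left).
June has 30 days (112 left).
July has 31 days (81 left).
August has 31 days (50 left).
September has 30 days (20 left).
20 days into October → 2006-10-20.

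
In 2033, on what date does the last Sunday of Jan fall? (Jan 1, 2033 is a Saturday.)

Jan 2033 begins on a Saturday, so the first Sunday is Jan 2 (1 day later).
Jan 2033 has 31 days. Adding weeks: 2, 9, 16, 23, 30 — the last one ≤ 31 is the 30th.

Jan 30, 2033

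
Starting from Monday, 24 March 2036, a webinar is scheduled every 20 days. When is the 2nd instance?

13 April 2036

The 2nd occurrence is 1 interval after the first: 1 × 20 = 20 days after 24 March 2036.
March has 31 days — 7 days to the end of March leaves 13.
13 days into April → 13 April 2036.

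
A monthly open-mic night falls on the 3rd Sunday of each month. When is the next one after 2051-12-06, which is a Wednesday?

December 2051 starts on a Friday; its first Sunday is the 3rd, so the 3rd Sunday is the 17th — 2051-12-17.
2051-12-17 is after 2051-12-06, so that is the next one.

2051-12-17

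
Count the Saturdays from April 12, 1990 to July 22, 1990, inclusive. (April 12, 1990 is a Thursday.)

April 12, 1990 is a Thursday; the first Saturday on or after it is April 14, 1990 (2 days later).
From April 14, 1990 to July 22, 1990: 16 + 31 + 30 + 22 = 99 days (rest of April, May, June, July).
99 ÷ 7 = 14 full weeks with remainder 1, so 14 more Saturdays after the first → 15.

15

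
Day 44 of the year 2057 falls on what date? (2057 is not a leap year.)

January has 31 days (44 − 31 = 13 remain).
13 into February → February 13.

13 February 2057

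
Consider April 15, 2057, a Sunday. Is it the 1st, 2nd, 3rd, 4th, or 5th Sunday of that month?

3rd

Day 15 falls in week ⌈15/7⌉ of the month.
Days 1–7 hold the 1st Sunday, 8–14 the 2nd, 15–21 the 3rd, 22–28 the 4th, 29–31 the 5th.
15 is in the range for the 3rd.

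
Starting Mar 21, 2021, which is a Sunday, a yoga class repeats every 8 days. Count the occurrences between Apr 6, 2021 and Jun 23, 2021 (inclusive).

10

Occurrences land 8·i days after Mar 21, 2021 for i = 0, 1, 2, …
Apr 6, 2021 is 16 days after the start; 16 ÷ 8 = 2 remainder 0. First occurrence in the window: #3 on Apr 6, 2021 (2×8 = 16 days in).
Jun 23, 2021 is 94 days after the start; 94 ÷ 8 = 11 remainder 6. Last occurrence in the window: #12 on Jun 17, 2021.
Occurrences #3 through #12: 10 in total.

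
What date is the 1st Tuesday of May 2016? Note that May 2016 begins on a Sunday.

May 3, 2016

May 2016 begins on a Sunday, so the first Tuesday is May 3 (2 days later).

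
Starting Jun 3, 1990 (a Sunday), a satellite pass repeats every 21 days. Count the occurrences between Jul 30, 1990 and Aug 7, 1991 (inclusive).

18

Occurrences land 21·i days after Jun 3, 1990 for i = 0, 1, 2, …
Jul 30, 1990 is 57 days after the start; 57 ÷ 21 = 2 remainder 15; since the remainder is 15, round up to i = 3. First occurrence in the window: #4 on Aug 5, 1990 (3×21 = 63 days in).
Aug 7, 1991 is 430 days after the start; 430 ÷ 21 = 20 remainder 10. Last occurrence in the window: #21 on Jul 28, 1991.
Occurrences #4 through #21: 18 in total.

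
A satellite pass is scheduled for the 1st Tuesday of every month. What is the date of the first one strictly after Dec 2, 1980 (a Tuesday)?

Jan 6, 1981

Dec 1980 starts on a Monday, so its 1st Tuesday is Dec 2, 1980 (1 day in).
That is not after Dec 2, 1980, so look at Jan 1981.
Jan 1981 starts on a Thursday, so its 1st Tuesday is Jan 6, 1981 (5 days in).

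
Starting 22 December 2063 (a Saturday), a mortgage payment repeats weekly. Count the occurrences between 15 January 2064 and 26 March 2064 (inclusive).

Occurrences land 7·i days after 22 December 2063 for i = 0, 1, 2, …
15 January 2064 is 24 days after the start; 24 ÷ 7 = 3 remainder 3; since the remainder is 3, round up to i = 4. First occurrence in the window: #5 on 19 January 2064 (4×7 = 28 days in).
26 March 2064 is 95 days after the start; 95 ÷ 7 = 13 remainder 4. Last occurrence in the window: #14 on 22 March 2064.
Occurrences #5 through #14: 10 in total.

10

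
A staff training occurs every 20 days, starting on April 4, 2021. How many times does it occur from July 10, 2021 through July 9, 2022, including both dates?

19

Occurrences land 20·i days after April 4, 2021 for i = 0, 1, 2, …
July 10, 2021 is 97 days after the start; 97 ÷ 20 = 4 remainder 17; since the remainder is 17, round up to i = 5. First occurrence in the window: #6 on July 13, 2021 (5×20 = 100 days in).
July 9, 2022 is 461 days after the start; 461 ÷ 20 = 23 remainder 1. Last occurrence in the window: #24 on July 8, 2022.
Occurrences #6 through #24: 19 in total.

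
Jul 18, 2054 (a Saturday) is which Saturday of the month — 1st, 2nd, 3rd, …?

Day 18 falls in week ⌈18/7⌉ of the month.
Days 1–7 hold the 1st Saturday, 8–14 the 2nd, 15–21 the 3rd, 22–28 the 4th, 29–31 the 5th.
18 is in the range for the 3rd.

3rd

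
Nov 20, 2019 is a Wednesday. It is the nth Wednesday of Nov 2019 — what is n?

Day 20 falls in week ⌈20/7⌉ of the month.
Days 1–7 hold the 1st Wednesday, 8–14 the 2nd, 15–21 the 3rd, 22–28 the 4th, 29–31 the 5th.
20 is in the range for the 3rd.

3rd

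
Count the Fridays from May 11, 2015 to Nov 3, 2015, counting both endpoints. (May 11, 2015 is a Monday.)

25

May 11, 2015 is a Monday; the first Friday on or after it is May 15, 2015 (4 days later).
From May 15, 2015 to Nov 3, 2015: 16 + 30 + 31 + 31 + 30 + 31 + 3 = 172 days (rest of May, Jun, Jul, Aug, Sep, Oct, Nov).
172 ÷ 7 = 24 full weeks with remainder 4, so 24 more Fridays after the first → 25.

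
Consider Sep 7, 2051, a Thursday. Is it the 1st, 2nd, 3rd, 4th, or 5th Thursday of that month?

Day 7 falls in week ⌈7/7⌉ of the month.
Days 1–7 hold the 1st Thursday, 8–14 the 2nd, 15–21 the 3rd, 22–28 the 4th, 29–31 the 5th.
7 is in the range for the 1st.

1st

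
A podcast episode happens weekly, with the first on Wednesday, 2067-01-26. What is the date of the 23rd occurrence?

The 23rd occurrence is 22 intervals after the first: 22 × 7 = 154 days after 2067-01-26.
January has 31 days — 5 days to the end of January leaves 149.
February has 28 days (121 left).
March has 31 days (90 left).
April has 30 days (60 left).
May has 31 days (29 left).
29 days into June → 2067-06-29.

2067-06-29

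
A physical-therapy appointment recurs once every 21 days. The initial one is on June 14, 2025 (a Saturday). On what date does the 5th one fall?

The 5th occurrence is 4 intervals after the first: 4 × 21 = 84 days after June 14, 2025.
June has 30 days — 16 days to the end of June leaves 68.
July has 31 days (37 left).
August has 31 days (6 left).
6 days into September → September 6, 2025.

September 6, 2025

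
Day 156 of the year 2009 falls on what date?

Jan has 31 days (156 − 31 = 125 remain).
Feb has 28 days (125 − 28 = 97 remain).
Mar has 31 days (97 − 31 = 66 remain).
Apr has 30 days (66 − 30 = 36 remain).
May has 31 days (36 − 31 = 5 remain).
5 into Jun → Jun 5.

Jun 5, 2009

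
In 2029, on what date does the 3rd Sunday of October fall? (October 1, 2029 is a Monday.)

21 October 2029

October 2029 begins on a Monday, so the first Sunday is October 7 (6 days later).
The 3rd Sunday is 2 weeks later: 7 + 14 = 21.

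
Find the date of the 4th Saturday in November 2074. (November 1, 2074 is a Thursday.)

November 24, 2074

November 2074 begins on a Thursday, so the first Saturday is November 3 (2 days later).
The 4th Saturday is 3 weeks later: 3 + 21 = 24.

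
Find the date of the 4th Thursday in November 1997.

The first Thursday of November 1997 is November 6.
The 4th Thursday is 3 weeks later: 6 + 21 = 27.

1997-11-27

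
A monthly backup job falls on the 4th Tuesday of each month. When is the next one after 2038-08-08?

2038-08-24

August 2038 starts on a Sunday; its first Tuesday is the 3rd, so the 4th Tuesday is the 24th — 2038-08-24.
2038-08-24 is after 2038-08-08, so that is the next one.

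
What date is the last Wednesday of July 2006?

The first Wednesday of July 2006 is July 5.
July 2006 has 31 days. Adding weeks: 5, 12, 19, 26 — the last one ≤ 31 is the 26th.

2006-07-26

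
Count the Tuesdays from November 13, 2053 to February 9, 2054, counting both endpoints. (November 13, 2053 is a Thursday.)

12

November 13, 2053 is a Thursday; the first Tuesday on or after it is November 18, 2053 (5 days later).
From November 18, 2053 to February 9, 2054: 12 + 31 + 31 + 9 = 83 days (rest of November, December, January, February).
83 ÷ 7 = 11 full weeks with remainder 6, so 11 more Tuesdays after the first → 12.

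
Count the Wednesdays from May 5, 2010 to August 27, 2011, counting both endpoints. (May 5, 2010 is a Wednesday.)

69

May 5, 2010 is a Wednesday; the first Wednesday on or after it is May 5, 2010.
From May 5, 2010 to August 27, 2011: 240 + 239 = 479 days (rest of 2010, to August 27, 2011 in 2011).
479 ÷ 7 = 68 full weeks with remainder 3, so 68 more Wednesdays after the first → 69.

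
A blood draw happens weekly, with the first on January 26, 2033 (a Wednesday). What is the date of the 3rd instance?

The 3rd occurrence is 2 intervals after the first: 2 × 7 = 14 days after January 26, 2033.
January has 31 days — 5 days to the end of January leaves 9.
9 days into February → February 9, 2033.

February 9, 2033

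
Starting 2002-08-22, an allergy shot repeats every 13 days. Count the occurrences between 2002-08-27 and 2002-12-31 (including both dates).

Occurrences land 13·i days after 2002-08-22 for i = 0, 1, 2, …
2002-08-27 is 5 days after the start; 5 ÷ 13 = 0 remainder 5; since the remainder is 5, round up to i = 1. First occurrence in the window: #2 on 2002-09-04 (1×13 = 13 days in).
2002-12-31 is 131 days after the start; 131 ÷ 13 = 10 remainder 1. Last occurrence in the window: #11 on 2002-12-30.
Occurrences #2 through #11: 10 in total.

10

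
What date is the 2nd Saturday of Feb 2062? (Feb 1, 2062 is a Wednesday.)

Feb 11, 2062

Feb 2062 begins on a Wednesday, so the first Saturday is Feb 4 (3 days later).
The 2nd Saturday is 1 weeks later: 4 + 7 = 11.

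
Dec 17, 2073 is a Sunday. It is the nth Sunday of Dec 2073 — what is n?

3rd

Day 17 falls in week ⌈17/7⌉ of the month.
Days 1–7 hold the 1st Sunday, 8–14 the 2nd, 15–21 the 3rd, 22–28 the 4th, 29–31 the 5th.
17 is in the range for the 3rd.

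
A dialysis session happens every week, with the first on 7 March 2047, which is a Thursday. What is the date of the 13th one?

The 13th occurrence is 12 intervals after the first: 12 × 7 = 84 days after 7 March 2047.
March has 31 days — 24 days to the end of March leaves 60.
April has 30 days (30 left).
30 days into May → 30 May 2047.

30 May 2047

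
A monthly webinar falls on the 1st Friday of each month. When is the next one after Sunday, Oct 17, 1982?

Oct 1982 starts on a Friday, so its 1st Friday is Oct 1, 1982.
That is not after Oct 17, 1982, so look at Nov 1982.
Nov 1982 starts on a Monday, so its 1st Friday is Nov 5, 1982 (4 days in).

Nov 5, 1982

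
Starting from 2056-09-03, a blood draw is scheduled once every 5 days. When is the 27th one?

The 27th occurrence is 26 intervals after the first: 26 × 5 = 130 days after 2056-09-03.
September has 30 days — 27 days to the end of September leaves 103.
October has 31 days (72 left).
November has 30 days (42 left).
December has 31 days (11 left).
11 days into January → 2057-01-11.

2057-01-11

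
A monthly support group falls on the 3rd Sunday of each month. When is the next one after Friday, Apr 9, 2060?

Apr 18, 2060

Apr 2060 starts on a Thursday; its first Sunday is the 4th, so the 3rd Sunday is the 18th — Apr 18, 2060.
Apr 18, 2060 is after Apr 9, 2060, so that is the next one.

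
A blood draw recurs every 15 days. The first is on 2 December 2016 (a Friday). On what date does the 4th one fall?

16 January 2017

The 4th occurrence is 3 intervals after the first: 3 × 15 = 45 days after 2 December 2016.
December has 31 days — 29 days to the end of December leaves 16.
16 days into January → 16 January 2017.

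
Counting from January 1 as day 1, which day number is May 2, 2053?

Days in months before May: 31 + 28 + 31 + 30 = 120.
Plus 2 days into May → day 122.

122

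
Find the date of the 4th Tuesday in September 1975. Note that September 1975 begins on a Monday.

23 September 1975

September 1975 begins on a Monday, so the first Tuesday is September 2 (1 day later).
The 4th Tuesday is 3 weeks later: 2 + 21 = 23.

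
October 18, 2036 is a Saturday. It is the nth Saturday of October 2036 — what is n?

Day 18 falls in week ⌈18/7⌉ of the month.
Days 1–7 hold the 1st Saturday, 8–14 the 2nd, 15–21 the 3rd, 22–28 the 4th, 29–31 the 5th.
18 is in the range for the 3rd.

3rd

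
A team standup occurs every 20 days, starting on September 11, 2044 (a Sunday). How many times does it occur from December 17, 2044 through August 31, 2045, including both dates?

13

Occurrences land 20·i days after September 11, 2044 for i = 0, 1, 2, …
December 17, 2044 is 97 days after the start; 97 ÷ 20 = 4 remainder 17; since the remainder is 17, round up to i = 5. First occurrence in the window: #6 on December 20, 2044 (5×20 = 100 days in).
August 31, 2045 is 354 days after the start; 354 ÷ 20 = 17 remainder 14. Last occurrence in the window: #18 on August 17, 2045.
Occurrences #6 through #18: 13 in total.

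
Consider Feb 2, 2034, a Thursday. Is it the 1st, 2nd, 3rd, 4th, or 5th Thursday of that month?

1st

Day 2 falls in week ⌈2/7⌉ of the month.
Days 1–7 hold the 1st Thursday, 8–14 the 2nd, 15–21 the 3rd, 22–28 the 4th, 29–31 the 5th.
2 is in the range for the 1st.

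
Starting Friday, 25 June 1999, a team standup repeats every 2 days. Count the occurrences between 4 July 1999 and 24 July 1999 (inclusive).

10

Occurrences land 2·i days after 25 June 1999 for i = 0, 1, 2, …
4 July 1999 is 9 days after the start; 9 ÷ 2 = 4 remainder 1; since the remainder is 1, round up to i = 5. First occurrence in the window: #6 on 5 July 1999 (5×2 = 10 days in).
24 July 1999 is 29 days after the start; 29 ÷ 2 = 14 remainder 1. Last occurrence in the window: #15 on 23 July 1999.
Occurrences #6 through #15: 10 in total.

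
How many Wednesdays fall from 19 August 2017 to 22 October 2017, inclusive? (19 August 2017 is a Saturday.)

9

19 August 2017 is a Saturday; the first Wednesday on or after it is 23 August 2017 (4 days later).
From 23 August 2017 to 22 October 2017: 8 + 30 + 22 = 60 days (rest of August, September, October).
60 ÷ 7 = 8 full weeks with remainder 4, so 8 more Wednesdays after the first → 9.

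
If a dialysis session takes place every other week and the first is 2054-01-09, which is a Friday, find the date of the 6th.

2054-03-20

The 6th occurrence is 5 intervals after the first: 5 × 14 = 70 days after 2054-01-09.
January has 31 days — 22 days to the end of January leaves 48.
February has 28 days (20 left).
20 days into March → 2054-03-20.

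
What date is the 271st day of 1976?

January has 31 days (271 − 31 = 240 remain).
February has 29 days (240 − 29 = 211 remain).
March has 31 days (211 − 31 = 180 remain).
April has 30 days (180 − 30 = 150 remain).
May has 31 days (150 − 31 = 119 remain).
June has 30 days (119 − 30 = 89 remain).
July has 31 days (89 − 31 = 58 remain).
August has 31 days (58 − 31 = 27 remain).
27 into September → September 27.

1976-09-27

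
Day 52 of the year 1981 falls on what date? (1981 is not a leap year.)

Jan has 31 days (52 − 31 = 21 remain).
21 into Feb → Feb 21.

Feb 21, 1981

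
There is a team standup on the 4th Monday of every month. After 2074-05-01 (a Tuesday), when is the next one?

2074-05-28

May 2074 starts on a Tuesday; its first Monday is the 7th, so the 4th Monday is the 28th — 2074-05-28.
2074-05-28 is after 2074-05-01, so that is the next one.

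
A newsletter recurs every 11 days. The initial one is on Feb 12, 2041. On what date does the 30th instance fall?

The 30th occurrence is 29 intervals after the first: 29 × 11 = 319 days after Feb 12, 2041.
Feb has 28 days — 16 days to the end of Feb leaves 303.
Mar has 31 days (272 left).
Apr has 30 days (242 left).
May has 31 days (211 left).
Jun has 30 days (181 left).
Jul has 31 days (150 left).
Aug has 31 days (119 left).
Sep has 30 days (89 left).
Oct has 31 days (58 left).
Nov has 30 days (28 left).
28 days into Dec → Dec 28, 2041.

Dec 28, 2041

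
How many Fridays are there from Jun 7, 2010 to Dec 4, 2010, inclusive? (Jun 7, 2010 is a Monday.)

26

Jun 7, 2010 is a Monday; the first Friday on or after it is Jun 11, 2010 (4 days later).
From Jun 11, 2010 to Dec 4, 2010: 19 + 31 + 31 + 30 + 31 + 30 + 4 = 176 days (rest of Jun, Jul, Aug, Sep, Oct, Nov, Dec).
176 ÷ 7 = 25 full weeks with remainder 1, so 25 more Fridays after the first → 26.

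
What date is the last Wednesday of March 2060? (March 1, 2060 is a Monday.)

March 2060 begins on a Monday, so the first Wednesday is March 3 (2 days later).
March 2060 has 31 days. Adding weeks: 3, 10, 17, 24, 31 — the last one ≤ 31 is the 31st.

31 March 2060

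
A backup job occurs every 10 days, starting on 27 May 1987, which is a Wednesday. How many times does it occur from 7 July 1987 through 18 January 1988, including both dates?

19

Occurrences land 10·i days after 27 May 1987 for i = 0, 1, 2, …
7 July 1987 is 41 days after the start; 41 ÷ 10 = 4 remainder 1; since the remainder is 1, round up to i = 5. First occurrence in the window: #6 on 16 July 1987 (5×10 = 50 days in).
18 January 1988 is 236 days after the start; 236 ÷ 10 = 23 remainder 6. Last occurrence in the window: #24 on 12 January 1988.
Occurrences #6 through #24: 19 in total.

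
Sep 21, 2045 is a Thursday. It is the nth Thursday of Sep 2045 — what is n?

3rd

Day 21 falls in week ⌈21/7⌉ of the month.
Days 1–7 hold the 1st Thursday, 8–14 the 2nd, 15–21 the 3rd, 22–28 the 4th, 29–31 the 5th.
21 is in the range for the 3rd.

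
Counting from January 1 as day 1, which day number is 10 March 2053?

69

Days in months before March: 31 + 28 = 59.
Plus 10 days into March → day 69.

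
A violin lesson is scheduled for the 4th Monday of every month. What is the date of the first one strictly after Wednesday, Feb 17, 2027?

Feb 22, 2027

Feb 2027 starts on a Monday; its first Monday is the 1st, so the 4th Monday is the 22nd — Feb 22, 2027.
Feb 22, 2027 is after Feb 17, 2027, so that is the next one.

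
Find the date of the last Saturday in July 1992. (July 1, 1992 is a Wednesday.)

July 25, 1992

July 1992 begins on a Wednesday, so the first Saturday is July 4 (3 days later).
July 1992 has 31 days. Adding weeks: 4, 11, 18, 25 — the last one ≤ 31 is the 25th.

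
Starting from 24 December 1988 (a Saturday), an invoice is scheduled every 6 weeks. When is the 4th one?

The 4th occurrence is 3 intervals after the first: 3 × 42 = 126 days after 24 December 1988.
December has 31 days — 7 days to the end of December leaves 119.
January has 31 days (88 left).
February has 28 days (60 left).
March has 31 days (29 left).
29 days into April → 29 April 1989.

29 April 1989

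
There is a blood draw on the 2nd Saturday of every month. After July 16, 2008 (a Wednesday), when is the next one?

July 2008 starts on a Tuesday; its first Saturday is the 5th, so the 2nd Saturday is the 12th — July 12, 2008.
That is not after July 16, 2008, so look at August 2008.
August 2008 starts on a Friday; its first Saturday is the 2nd, so the 2nd Saturday is the 9th — August 9, 2008.

August 9, 2008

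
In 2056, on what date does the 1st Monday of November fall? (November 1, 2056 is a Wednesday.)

2056-11-06

November 2056 begins on a Wednesday, so the first Monday is November 6 (5 days later).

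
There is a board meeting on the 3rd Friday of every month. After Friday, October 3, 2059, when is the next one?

October 2059 starts on a Wednesday; its first Friday is the 3rd, so the 3rd Friday is the 17th — October 17, 2059.
October 17, 2059 is after October 3, 2059, so that is the next one.

October 17, 2059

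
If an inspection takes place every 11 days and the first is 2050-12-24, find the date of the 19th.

2051-07-10

The 19th occurrence is 18 intervals after the first: 18 × 11 = 198 days after 2050-12-24.
December has 31 days — 7 days to the end of December leaves 191.
January has 31 days (160 left).
February has 28 days (132 left).
March has 31 days (101 left).
April has 30 days (71 left).
May has 31 days (40 left).
June has 30 days (10 left).
10 days into July → 2051-07-10.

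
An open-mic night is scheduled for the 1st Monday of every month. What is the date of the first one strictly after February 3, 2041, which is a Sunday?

February 2041 starts on a Friday, so its 1st Monday is February 4, 2041 (3 days in).
February 4, 2041 is after February 3, 2041, so that is the next one.

February 4, 2041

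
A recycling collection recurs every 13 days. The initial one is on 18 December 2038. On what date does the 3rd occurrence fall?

The 3rd occurrence is 2 intervals after the first: 2 × 13 = 26 days after 18 December 2038.
December has 31 days — 13 days to the end of December leaves 13.
13 days into January → 13 January 2039.

13 January 2039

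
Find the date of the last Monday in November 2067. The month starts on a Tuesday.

November 2067 begins on a Tuesday, so the first Monday is November 7 (6 days later).
November 2067 has 30 days. Adding weeks: 7, 14, 21, 28 — the last one ≤ 30 is the 28th.

28 November 2067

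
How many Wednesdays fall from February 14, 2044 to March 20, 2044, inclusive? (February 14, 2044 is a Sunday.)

5

February 14, 2044 is a Sunday; the first Wednesday on or after it is February 17, 2044 (3 days later).
From February 17, 2044 to March 20, 2044: 12 + 20 = 32 days (rest of February, March).
32 ÷ 7 = 4 full weeks with remainder 4, so 4 more Wednesdays after the first → 5.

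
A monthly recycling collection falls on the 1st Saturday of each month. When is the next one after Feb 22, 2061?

Mar 5, 2061

Feb 2061 starts on a Tuesday, so its 1st Saturday is Feb 5, 2061 (4 days in).
That is not after Feb 22, 2061, so look at Mar 2061.
Mar 2061 starts on a Tuesday, so its 1st Saturday is Mar 5, 2061 (4 days in).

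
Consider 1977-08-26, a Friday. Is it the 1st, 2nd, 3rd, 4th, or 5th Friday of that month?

4th

Day 26 falls in week ⌈26/7⌉ of the month.
Days 1–7 hold the 1st Friday, 8–14 the 2nd, 15–21 the 3rd, 22–28 the 4th, 29–31 the 5th.
26 is in the range for the 4th.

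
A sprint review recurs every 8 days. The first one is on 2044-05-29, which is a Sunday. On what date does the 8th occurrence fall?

2044-07-24

The 8th occurrence is 7 intervals after the first: 7 × 8 = 56 days after 2044-05-29.
May has 31 days — 2 days to the end of May leaves 54.
June has 30 days (24 left).
24 days into July → 2044-07-24.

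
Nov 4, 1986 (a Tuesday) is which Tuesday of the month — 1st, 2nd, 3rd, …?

Day 4 falls in week ⌈4/7⌉ of the month.
Days 1–7 hold the 1st Tuesday, 8–14 the 2nd, 15–21 the 3rd, 22–28 the 4th, 29–31 the 5th.
4 is in the range for the 1st.

1st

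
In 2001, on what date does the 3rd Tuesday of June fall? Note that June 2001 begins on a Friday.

June 2001 begins on a Friday, so the first Tuesday is June 5 (4 days later).
The 3rd Tuesday is 2 weeks later: 5 + 14 = 19.

2001-06-19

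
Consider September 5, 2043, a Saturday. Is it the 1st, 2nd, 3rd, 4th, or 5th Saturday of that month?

1st

Day 5 falls in week ⌈5/7⌉ of the month.
Days 1–7 hold the 1st Saturday, 8–14 the 2nd, 15–21 the 3rd, 22–28 the 4th, 29–31 the 5th.
5 is in the range for the 1st.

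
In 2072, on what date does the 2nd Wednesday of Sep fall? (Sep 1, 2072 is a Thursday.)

Sep 2072 begins on a Thursday, so the first Wednesday is Sep 7 (6 days later).
The 2nd Wednesday is 1 weeks later: 7 + 7 = 14.

Sep 14, 2072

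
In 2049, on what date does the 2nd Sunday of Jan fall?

The first Sunday of Jan 2049 is Jan 3.
The 2nd Sunday is 1 weeks later: 3 + 7 = 10.

Jan 10, 2049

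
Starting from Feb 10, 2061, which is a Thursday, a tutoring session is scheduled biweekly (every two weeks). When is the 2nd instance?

The 2nd occurrence is 1 interval after the first: 1 × 14 = 14 days after Feb 10, 2061.
14 days later is Feb 24, 2061.

Feb 24, 2061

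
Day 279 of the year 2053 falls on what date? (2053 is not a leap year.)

January has 31 days (279 − 31 = 248 remain).
February has 28 days (248 − 28 = 220 remain).
March has 31 days (220 − 31 = 189 remain).
April has 30 days (189 − 30 = 159 remain).
May has 31 days (159 − 31 = 128 remain).
June has 30 days (128 − 30 = 98 remain).
July has 31 days (98 − 31 = 67 remain).
August has 31 days (67 − 31 = 36 remain).
September has 30 days (36 − 30 = 6 remain).
6 into October → October 6.

2053-10-06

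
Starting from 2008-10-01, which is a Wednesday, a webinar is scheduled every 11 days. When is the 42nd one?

The 42nd occurrence is 41 intervals after the first: 41 × 11 = 451 days after 2008-10-01.
October has 31 days — 30 days to the end of October leaves 421.
From end of October to end of 2008 is 61 days (360 left).
January has 31 days (329 left).
February has 28 days (301 left).
March has 31 days (270 left).
April has 30 days (240 left).
May has 31 days (209 left).
June has 30 days (179 left).
July has 31 days (148 left).
August has 31 days (117 left).
September has 30 days (87 left).
October has 31 days (56 left).
November has 30 days (26 left).
26 days into December → 2009-12-26.

2009-12-26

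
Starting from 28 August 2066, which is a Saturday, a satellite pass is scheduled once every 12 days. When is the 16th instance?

The 16th occurrence is 15 intervals after the first: 15 × 12 = 180 days after 28 August 2066.
August has 31 days — 3 days to the end of August leaves 177.
September has 30 days (147 left).
October has 31 days (116 left).
November has 30 days (86 left).
December has 31 days (55 left).
January has 31 days (24 left).
24 days into February → 24 February 2067.

24 February 2067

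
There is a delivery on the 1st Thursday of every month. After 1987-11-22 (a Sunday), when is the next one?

November 1987 starts on a Sunday, so its 1st Thursday is 1987-11-05 (4 days in).
That is not after 1987-11-22, so look at December 1987.
December 1987 starts on a Tuesday, so its 1st Thursday is 1987-12-03 (2 days in).

1987-12-03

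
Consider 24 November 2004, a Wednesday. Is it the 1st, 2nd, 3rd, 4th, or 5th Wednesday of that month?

Day 24 falls in week ⌈24/7⌉ of the month.
Days 1–7 hold the 1st Wednesday, 8–14 the 2nd, 15–21 the 3rd, 22–28 the 4th, 29–31 the 5th.
24 is in the range for the 4th.

4th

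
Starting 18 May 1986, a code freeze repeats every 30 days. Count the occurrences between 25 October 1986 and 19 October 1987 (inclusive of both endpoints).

Occurrences land 30·i days after 18 May 1986 for i = 0, 1, 2, …
25 October 1986 is 160 days after the start; 160 ÷ 30 = 5 remainder 10; since the remainder is 10, round up to i = 6. First occurrence in the window: #7 on 14 November 1986 (6×30 = 180 days in).
19 October 1987 is 519 days after the start; 519 ÷ 30 = 17 remainder 9. Last occurrence in the window: #18 on 10 October 1987.
Occurrences #7 through #18: 12 in total.

12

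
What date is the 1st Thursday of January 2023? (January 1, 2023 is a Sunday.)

January 2023 begins on a Sunday, so the first Thursday is January 5 (4 days later).

5 January 2023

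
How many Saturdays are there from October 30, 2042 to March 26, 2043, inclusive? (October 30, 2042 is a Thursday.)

October 30, 2042 is a Thursday; the first Saturday on or after it is November 1, 2042 (2 days later).
From November 1, 2042 to March 26, 2043: 29 + 31 + 31 + 28 + 26 = 145 days (rest of November, December, January, February, March).
145 ÷ 7 = 20 full weeks with remainder 5, so 20 more Saturdays after the first → 21.

21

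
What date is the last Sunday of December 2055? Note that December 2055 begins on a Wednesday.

December 26, 2055

December 2055 begins on a Wednesday, so the first Sunday is December 5 (4 days later).
December 2055 has 31 days. Adding weeks: 5, 12, 19, 26 — the last one ≤ 31 is the 26th.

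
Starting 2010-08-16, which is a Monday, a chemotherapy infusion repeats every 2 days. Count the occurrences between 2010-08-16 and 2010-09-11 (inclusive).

Occurrences land 2·i days after 2010-08-16 for i = 0, 1, 2, …
The window opens on the start date, so the first occurrence inside is #1 on 2010-08-16.
2010-09-11 is 26 days after the start; 26 ÷ 2 = 13 remainder 0. Last occurrence in the window: #14 on 2010-09-11.
Occurrences #1 through #14: 14 in total.

14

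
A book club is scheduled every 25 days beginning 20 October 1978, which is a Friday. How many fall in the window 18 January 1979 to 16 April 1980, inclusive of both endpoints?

18

Occurrences land 25·i days after 20 October 1978 for i = 0, 1, 2, …
18 January 1979 is 90 days after the start; 90 ÷ 25 = 3 remainder 15; since the remainder is 15, round up to i = 4. First occurrence in the window: #5 on 28 January 1979 (4×25 = 100 days in).
16 April 1980 is 544 days after the start; 544 ÷ 25 = 21 remainder 19. Last occurrence in the window: #22 on 28 March 1980.
Occurrences #5 through #22: 18 in total.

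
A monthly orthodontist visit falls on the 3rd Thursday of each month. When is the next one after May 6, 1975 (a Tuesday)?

May 15, 1975

May 1975 starts on a Thursday; its first Thursday is the 1st, so the 3rd Thursday is the 15th — May 15, 1975.
May 15, 1975 is after May 6, 1975, so that is the next one.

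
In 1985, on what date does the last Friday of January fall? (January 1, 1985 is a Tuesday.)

January 1985 begins on a Tuesday, so the first Friday is January 4 (3 days later).
January 1985 has 31 days. Adding weeks: 4, 11, 18, 25 — the last one ≤ 31 is the 25th.

1985-01-25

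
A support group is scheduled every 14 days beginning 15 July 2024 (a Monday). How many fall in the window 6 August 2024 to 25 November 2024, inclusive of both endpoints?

8

Occurrences land 14·i days after 15 July 2024 for i = 0, 1, 2, …
6 August 2024 is 22 days after the start; 22 ÷ 14 = 1 remainder 8; since the remainder is 8, round up to i = 2. First occurrence in the window: #3 on 12 August 2024 (2×14 = 28 days in).
25 November 2024 is 133 days after the start; 133 ÷ 14 = 9 remainder 7. Last occurrence in the window: #10 on 18 November 2024.
Occurrences #3 through #10: 8 in total.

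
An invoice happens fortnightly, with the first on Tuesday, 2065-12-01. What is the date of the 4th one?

The 4th occurrence is 3 intervals after the first: 3 × 14 = 42 days after 2065-12-01.
December has 31 days — 30 days to the end of December leaves 12.
12 days into January → 2066-01-12.

2066-01-12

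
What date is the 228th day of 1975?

August 16, 1975

January has 31 days (228 − 31 = 197 remain).
February has 28 days (197 − 28 = 169 remain).
March has 31 days (169 − 31 = 138 remain).
April has 30 days (138 − 30 = 108 remain).
May has 31 days (108 − 31 = 77 remain).
June has 30 days (77 − 30 = 47 remain).
July has 31 days (47 − 31 = 16 remain).
16 into August → August 16.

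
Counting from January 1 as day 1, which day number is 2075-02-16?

47

Days in months before February: 31 = 31.
Plus 16 days into February → day 47.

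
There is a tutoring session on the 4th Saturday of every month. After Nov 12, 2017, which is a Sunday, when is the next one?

Nov 25, 2017

Nov 2017 starts on a Wednesday; its first Saturday is the 4th, so the 4th Saturday is the 25th — Nov 25, 2017.
Nov 25, 2017 is after Nov 12, 2017, so that is the next one.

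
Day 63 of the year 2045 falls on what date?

2045-03-04

January has 31 days (63 − 31 = 32 remain).
February has 28 days (32 − 28 = 4 remain).
4 into March → March 4.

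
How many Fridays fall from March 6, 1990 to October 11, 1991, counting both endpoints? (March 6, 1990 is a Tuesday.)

March 6, 1990 is a Tuesday; the first Friday on or after it is March 9, 1990 (3 days later).
From March 9, 1990 to October 11, 1991: 297 + 284 = 581 days (rest of 1990, to October 11, 1991 in 1991).
581 ÷ 7 = 83 full weeks with remainder 0, so 83 more Fridays after the first → 84.

84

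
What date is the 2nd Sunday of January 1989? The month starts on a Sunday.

January 1989 begins on a Sunday, so the first Sunday is January 1.
The 2nd Sunday is 1 weeks later: 1 + 7 = 8.

January 8, 1989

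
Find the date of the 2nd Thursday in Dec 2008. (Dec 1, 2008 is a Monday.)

Dec 2008 begins on a Monday, so the first Thursday is Dec 4 (3 days later).
The 2nd Thursday is 1 weeks later: 4 + 7 = 11.

Dec 11, 2008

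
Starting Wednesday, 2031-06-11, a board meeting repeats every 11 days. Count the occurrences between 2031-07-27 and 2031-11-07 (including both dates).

Occurrences land 11·i days after 2031-06-11 for i = 0, 1, 2, …
2031-07-27 is 46 days after the start; 46 ÷ 11 = 4 remainder 2; since the remainder is 2, round up to i = 5. First occurrence in the window: #6 on 2031-08-05 (5×11 = 55 days in).
2031-11-07 is 149 days after the start; 149 ÷ 11 = 13 remainder 6. Last occurrence in the window: #14 on 2031-11-01.
Occurrences #6 through #14: 9 in total.

9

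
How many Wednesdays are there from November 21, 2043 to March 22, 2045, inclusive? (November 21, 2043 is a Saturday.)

70

November 21, 2043 is a Saturday; the first Wednesday on or after it is November 25, 2043 (4 days later).
From November 25, 2043 to March 22, 2045: 36 + 366 + 81 = 483 days (rest of 2043, 2044, to March 22, 2045 in 2045).
483 ÷ 7 = 69 full weeks with remainder 0, so 69 more Wednesdays after the first → 70.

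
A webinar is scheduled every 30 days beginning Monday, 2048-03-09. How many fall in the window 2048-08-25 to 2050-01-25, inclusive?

Occurrences land 30·i days after 2048-03-09 for i = 0, 1, 2, …
2048-08-25 is 169 days after the start; 169 ÷ 30 = 5 remainder 19; since the remainder is 19, round up to i = 6. First occurrence in the window: #7 on 2048-09-05 (6×30 = 180 days in).
2050-01-25 is 687 days after the start; 687 ÷ 30 = 22 remainder 27. Last occurrence in the window: #23 on 2049-12-29.
Occurrences #7 through #23: 17 in total.

17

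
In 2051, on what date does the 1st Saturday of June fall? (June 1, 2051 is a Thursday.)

June 3, 2051

June 2051 begins on a Thursday, so the first Saturday is June 3 (2 days later).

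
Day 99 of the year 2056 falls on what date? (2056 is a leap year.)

Jan has 31 days (99 − 31 = 68 remain).
Feb has 29 days (68 − 29 = 39 remain).
Mar has 31 days (39 − 31 = 8 remain).
8 into Apr → Apr 8.

Apr 8, 2056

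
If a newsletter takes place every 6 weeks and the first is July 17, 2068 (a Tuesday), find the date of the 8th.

The 8th occurrence is 7 intervals after the first: 7 × 42 = 294 days after July 17, 2068.
July has 31 days — 14 days to the end of July leaves 280.
August has 31 days (249 left).
September has 30 days (219 left).
October has 31 days (188 left).
November has 30 days (158 left).
December has 31 days (127 left).
January has 31 days (96 left).
February has 28 days (68 left).
March has 31 days (37 left).
April has 30 days (7 left).
7 days into May → May 7, 2069.

May 7, 2069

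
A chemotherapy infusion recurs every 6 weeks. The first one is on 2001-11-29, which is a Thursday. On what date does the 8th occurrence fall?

The 8th occurrence is 7 intervals after the first: 7 × 42 = 294 days after 2001-11-29.
November has 30 days — 1 day to the end of November leaves 293.
December has 31 days (262 left).
January has 31 days (231 left).
February has 28 days (203 left).
March has 31 days (172 left).
April has 30 days (142 left).
May has 31 days (111 left).
June has 30 days (81 left).
July has 31 days (50 left).
August has 31 days (19 left).
19 days into September → 2002-09-19.

2002-09-19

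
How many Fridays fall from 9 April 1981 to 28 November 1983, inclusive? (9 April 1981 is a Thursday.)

9 April 1981 is a Thursday; the first Friday on or after it is 10 April 1981 (1 day later).
From 10 April 1981 to 28 November 1983: 265 + 365 + 332 = 962 days (rest of 1981, 1982, to 28 November 1983 in 1983).
962 ÷ 7 = 137 full weeks with remainder 3, so 137 more Fridays after the first → 138.

138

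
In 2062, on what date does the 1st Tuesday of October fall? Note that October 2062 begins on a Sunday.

3 October 2062

October 2062 begins on a Sunday, so the first Tuesday is October 3 (2 days later).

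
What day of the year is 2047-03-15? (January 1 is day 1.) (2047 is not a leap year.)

Days in months before March: 31 + 28 = 59.
Plus 15 days into March → day 74.

74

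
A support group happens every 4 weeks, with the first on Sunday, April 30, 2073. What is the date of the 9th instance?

The 9th occurrence is 8 intervals after the first: 8 × 28 = 224 days after April 30, 2073.
April has 30 days — 0 days to the end of April leaves 224.
May has 31 days (193 left).
June has 30 days (163 left).
July has 31 days (132 left).
August has 31 days (101 left).
September has 30 days (71 left).
October has 31 days (40 left).
November has 30 days (10 left).
10 days into December → December 10, 2073.

December 10, 2073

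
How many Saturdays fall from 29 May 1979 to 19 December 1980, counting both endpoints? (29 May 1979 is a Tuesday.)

29 May 1979 is a Tuesday; the first Saturday on or after it is 2 June 1979 (4 days later).
From 2 June 1979 to 19 December 1980: 212 + 354 = 566 days (rest of 1979, to 19 December 1980 in 1980).
566 ÷ 7 = 80 full weeks with remainder 6, so 80 more Saturdays after the first → 81.

81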